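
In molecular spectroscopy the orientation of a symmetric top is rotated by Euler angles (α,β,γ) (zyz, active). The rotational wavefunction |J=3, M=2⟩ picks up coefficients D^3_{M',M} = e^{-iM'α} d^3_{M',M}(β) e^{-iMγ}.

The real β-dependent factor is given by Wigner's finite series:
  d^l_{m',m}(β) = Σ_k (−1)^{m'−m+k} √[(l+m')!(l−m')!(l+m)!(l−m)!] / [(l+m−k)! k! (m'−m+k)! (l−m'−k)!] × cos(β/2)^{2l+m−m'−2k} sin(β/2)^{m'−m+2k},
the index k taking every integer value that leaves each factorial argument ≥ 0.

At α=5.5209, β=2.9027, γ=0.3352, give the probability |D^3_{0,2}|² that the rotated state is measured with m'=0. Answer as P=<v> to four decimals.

Split into d^3_{0,2}(β=2.9027) × two z-phases.
c=cos(2.9027/2)=0.119162, s=sin(2.9027/2)=0.992875; N=√[6·6·120·1]=65.726707
The bounds max(0,m−m')=2 and min(l+m,l−m')=3 give 2 terms
  k=2: (−1)^0·65.7267/(12)·0.1192^4·0.9929^2 = +0.001089
  k=3: (−1)^1·65.7267/(12)·0.1192^2·0.9929^4 = -0.075582
d^3_{0,2}(2.9027) = +0.001089 -0.075582 = -0.074493
|D^3_{0,2}|² = |d^3_{0,2}(β)|² = (-0.074493)² = 0.005549 (the z-rotation phases have unit modulus)

P=0.0055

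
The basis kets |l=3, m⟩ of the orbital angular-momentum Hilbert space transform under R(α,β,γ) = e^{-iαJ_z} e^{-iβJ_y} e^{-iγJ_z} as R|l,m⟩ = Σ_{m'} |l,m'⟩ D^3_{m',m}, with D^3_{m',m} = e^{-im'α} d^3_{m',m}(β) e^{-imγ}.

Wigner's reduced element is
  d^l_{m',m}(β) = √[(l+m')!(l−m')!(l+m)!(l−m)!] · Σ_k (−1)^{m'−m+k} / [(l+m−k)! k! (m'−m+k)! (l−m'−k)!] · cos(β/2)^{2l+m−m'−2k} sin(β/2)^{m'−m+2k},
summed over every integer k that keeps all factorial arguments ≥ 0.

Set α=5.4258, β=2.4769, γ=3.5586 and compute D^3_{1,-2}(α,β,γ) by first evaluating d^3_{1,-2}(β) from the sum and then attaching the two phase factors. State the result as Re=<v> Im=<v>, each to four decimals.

Split into d^3_{1,-2}(β=2.4769) × two z-phases.
With c≡cos(β/2)=0.326262 and s≡sin(β/2)=0.945279, N=[24·2·1·120]^{1/2}=75.894664
The bounds max(0,m−m')=0 and min(l+m,l−m')=1 give 2 terms
  k=0: (−1)^3·75.8947/(12)·0.3263^3·0.9453^3 = -0.185528
  k=1: (−1)^4·75.8947/(24)·0.3263^1·0.9453^5 = +0.778695
d^3_{1,-2}(2.4769) = -0.185528 +0.778695 = +0.593167
Phases: e^{-i·(1)·5.4258}=+0.654417+0.756134i, e^{-i·(-2)·3.5586}=+0.671908+0.740635i ⇒ D=-0.071365+0.588858i

Re=-0.0714 Im=0.5889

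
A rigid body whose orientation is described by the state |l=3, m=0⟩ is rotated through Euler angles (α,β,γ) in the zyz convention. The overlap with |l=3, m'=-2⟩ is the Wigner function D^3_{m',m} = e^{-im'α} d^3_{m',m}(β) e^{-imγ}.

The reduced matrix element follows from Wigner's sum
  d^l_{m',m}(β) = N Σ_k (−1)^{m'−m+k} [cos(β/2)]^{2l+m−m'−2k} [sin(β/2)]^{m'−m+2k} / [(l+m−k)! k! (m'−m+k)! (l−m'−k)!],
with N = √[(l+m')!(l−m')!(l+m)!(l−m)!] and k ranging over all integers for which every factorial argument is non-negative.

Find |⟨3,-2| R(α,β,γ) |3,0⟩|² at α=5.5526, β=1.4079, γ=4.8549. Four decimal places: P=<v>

P=0.0468

First d^3_{-2,0}(β=1.4079), then the phase factors e^{-i(-2)α} and e^{-i(0)γ}:
With c≡cos(β/2)=0.762292 and s≡sin(β/2)=0.647234, N=[1·120·6·6]^{1/2}=65.726707
Admissible k: 2..3 (factorial args all ≥0)
  k=2: (−1)^0·65.7267/(12)·0.7623^4·0.6472^2 = +0.774760
  k=3: (−1)^1·65.7267/(12)·0.7623^2·0.6472^4 = -0.558531
d^3_{-2,0}(1.4079) = +0.774760 -0.558531 = +0.216229
|D^3_{-2,0}|² = |d^3_{-2,0}(β)|² = (+0.216229)² = 0.046755 (the z-rotation phases have unit modulus)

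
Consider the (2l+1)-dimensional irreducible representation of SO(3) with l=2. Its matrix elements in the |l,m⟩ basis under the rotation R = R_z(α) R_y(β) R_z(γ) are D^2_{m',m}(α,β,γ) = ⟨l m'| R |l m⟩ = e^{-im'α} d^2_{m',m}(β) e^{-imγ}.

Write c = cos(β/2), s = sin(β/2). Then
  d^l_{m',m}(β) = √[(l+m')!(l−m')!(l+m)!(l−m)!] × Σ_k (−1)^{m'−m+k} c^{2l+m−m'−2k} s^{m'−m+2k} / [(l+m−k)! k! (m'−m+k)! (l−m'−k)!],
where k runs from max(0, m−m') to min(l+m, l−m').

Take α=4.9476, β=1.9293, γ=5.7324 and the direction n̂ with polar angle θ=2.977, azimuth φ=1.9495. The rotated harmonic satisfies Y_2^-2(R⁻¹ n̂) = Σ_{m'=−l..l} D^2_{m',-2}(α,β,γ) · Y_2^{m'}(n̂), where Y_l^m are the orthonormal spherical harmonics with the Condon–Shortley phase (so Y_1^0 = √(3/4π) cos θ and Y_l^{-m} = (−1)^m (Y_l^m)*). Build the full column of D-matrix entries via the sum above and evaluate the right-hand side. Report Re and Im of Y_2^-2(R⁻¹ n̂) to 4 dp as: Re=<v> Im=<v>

Need the full column D^2_{m',-2} for m'=−2..2 at α=4.9476, β=1.9293, γ=5.7324.
cos(β/2)=0.569705, sin(β/2)=0.821850
d^2_{-2,-2}: single k=0 term ⇒ +0.105341;  D = -0.085047+0.062159i
d^2_{-1,-2}: single k=0 term ⇒ -0.303928;  D = +0.231586+0.196826i
d^2_{0,-2}: single k=0 term ⇒ +0.536982;  D = +0.242821-0.478944i
d^2_{1,-2}: single k=0 term ⇒ -0.632494;  D = -0.615255-0.146666i
d^2_{2,-2}: single k=0 term ⇒ +0.456215;  D = +0.000546+0.456214i
Y_2^{m'}(θ=2.977,φ=1.9495) and Σ D·Y over m':
  (-0.0850+0.0622i)·(-0.0075+0.0071i)  (+0.2316+0.1968i)·(+0.0462+0.1160i)  (+0.2428-0.4789i)·(+0.6054+0.0000i)  (-0.6153-0.1467i)·(-0.0462+0.1160i)  (+0.0005+0.4562i)·(-0.0075-0.0071i)
Y_2^-2(R⁻¹ n̂) = +0.183720-0.323116i

Re=0.1837 Im=-0.3231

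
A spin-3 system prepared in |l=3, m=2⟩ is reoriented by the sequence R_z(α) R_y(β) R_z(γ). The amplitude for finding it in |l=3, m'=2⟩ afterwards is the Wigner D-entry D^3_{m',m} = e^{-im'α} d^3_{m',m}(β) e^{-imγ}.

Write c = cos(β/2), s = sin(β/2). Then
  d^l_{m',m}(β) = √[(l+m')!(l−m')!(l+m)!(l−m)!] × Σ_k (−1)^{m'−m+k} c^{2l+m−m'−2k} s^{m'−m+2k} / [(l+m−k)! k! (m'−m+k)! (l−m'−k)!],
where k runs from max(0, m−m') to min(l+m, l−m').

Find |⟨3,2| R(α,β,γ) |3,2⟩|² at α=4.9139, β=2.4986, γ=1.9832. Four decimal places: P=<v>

Split into d^3_{2,2}(β=2.4986) × two z-phases.
Half-angle: c=0.315987, s=0.948764. N=√(120·1·120·1)=120.000000
k: max(0,(2)−(2))=0 … min(3+(2),3−(2))=1
  k=0: (−1)^0·120.0000/(120)·0.3160^6·0.9488^0 = +0.000995
  k=1: (−1)^1·120.0000/(24)·0.3160^4·0.9488^2 = -0.044870
d^3_{2,2}(2.4986) = +0.000995 -0.044870 = -0.043875
|D^3_{2,2}|² = |d^3_{2,2}(β)|² = (-0.043875)² = 0.001925 (the z-rotation phases have unit modulus)

P=0.0019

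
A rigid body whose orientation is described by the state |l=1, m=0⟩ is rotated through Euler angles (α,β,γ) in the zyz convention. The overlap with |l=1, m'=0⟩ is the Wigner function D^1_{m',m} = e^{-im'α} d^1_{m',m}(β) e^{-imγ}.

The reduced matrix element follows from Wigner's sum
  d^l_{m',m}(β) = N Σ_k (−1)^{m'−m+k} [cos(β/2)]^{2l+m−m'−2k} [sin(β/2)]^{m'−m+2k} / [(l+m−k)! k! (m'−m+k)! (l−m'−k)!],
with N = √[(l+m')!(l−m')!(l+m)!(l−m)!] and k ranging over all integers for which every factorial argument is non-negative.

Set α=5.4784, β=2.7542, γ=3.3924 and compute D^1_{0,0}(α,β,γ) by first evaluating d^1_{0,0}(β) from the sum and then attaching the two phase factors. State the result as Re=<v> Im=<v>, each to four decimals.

Split into d^1_{0,0}(β=2.7542) × two z-phases.
With c≡cos(β/2)=0.192487 and s≡sin(β/2)=0.981299, N=[1·1·1·1]^{1/2}=1.000000
Admissible k: 0..1 (factorial args all ≥0)
  k=0: (−1)^0·1.0000/(1)·0.1925^2·0.9813^0 = +0.037051
  k=1: (−1)^1·1.0000/(1)·0.1925^0·0.9813^2 = -0.962949
d^1_{0,0}(2.7542) = +0.037051 -0.962949 = -0.925897
Attach z-rotation phases: D = e^{-i(0)(5.4784)}·(-0.925897)·e^{-i(0)(3.3924)} = -0.925897+0.000000i

Re=-0.9259 Im=0.0000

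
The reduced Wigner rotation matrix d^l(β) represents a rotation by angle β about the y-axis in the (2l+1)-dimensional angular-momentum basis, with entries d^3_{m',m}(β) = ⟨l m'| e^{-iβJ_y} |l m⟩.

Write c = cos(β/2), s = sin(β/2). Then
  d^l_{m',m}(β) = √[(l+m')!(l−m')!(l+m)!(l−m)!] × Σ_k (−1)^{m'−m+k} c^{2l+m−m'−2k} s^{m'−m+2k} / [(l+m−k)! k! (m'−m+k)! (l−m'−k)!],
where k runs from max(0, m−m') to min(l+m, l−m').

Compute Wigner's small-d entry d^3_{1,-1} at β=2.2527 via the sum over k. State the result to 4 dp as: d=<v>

d^3_{1,-1}(β=2.2527) via Wigner's sum:
Half-angle: c=0.429958, s=0.902849. N=√(24·2·2·24)=48.000000
The bounds max(0,m−m')=0 and min(l+m,l−m')=2 give 3 terms
  k=0: (−1)^2·48.0000/(8)·0.4300^4·0.9028^2 = +0.167142
  k=1: (−1)^3·48.0000/(6)·0.4300^2·0.9028^4 = -0.982658
  k=2: (−1)^4·48.0000/(48)·0.4300^0·0.9028^6 = +0.541615
d^3_{1,-1}(2.2527) = +0.167142 -0.982658 +0.541615 = -0.273901

d=-0.2739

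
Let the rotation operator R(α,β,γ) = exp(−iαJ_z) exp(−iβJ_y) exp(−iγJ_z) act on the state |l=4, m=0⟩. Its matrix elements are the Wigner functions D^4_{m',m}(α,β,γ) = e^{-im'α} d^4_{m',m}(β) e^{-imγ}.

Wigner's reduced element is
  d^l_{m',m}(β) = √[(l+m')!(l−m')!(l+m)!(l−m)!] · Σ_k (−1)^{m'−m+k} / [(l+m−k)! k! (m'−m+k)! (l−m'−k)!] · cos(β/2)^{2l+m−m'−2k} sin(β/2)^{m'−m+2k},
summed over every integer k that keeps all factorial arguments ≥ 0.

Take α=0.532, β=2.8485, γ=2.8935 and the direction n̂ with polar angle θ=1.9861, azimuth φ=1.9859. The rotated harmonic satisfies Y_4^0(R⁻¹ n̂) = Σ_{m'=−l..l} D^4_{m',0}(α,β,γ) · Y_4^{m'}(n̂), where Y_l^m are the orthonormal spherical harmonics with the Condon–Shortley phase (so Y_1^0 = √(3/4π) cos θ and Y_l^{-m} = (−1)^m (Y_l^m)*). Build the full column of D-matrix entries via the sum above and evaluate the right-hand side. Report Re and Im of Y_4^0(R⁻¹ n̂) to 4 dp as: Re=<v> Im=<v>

Need the full column D^4_{m',0} for m'=−4..4 at α=0.532, β=2.8485, γ=2.8935.
cos(β/2)=0.146022, sin(β/2)=0.989281
d^4_{-4,0}: single k=4 term ⇒ +0.003643;  D = -0.001927+0.003092i
d^4_{-3,0}: k∈[3..4] ⇒ +0.000761 -0.034908 = -0.034147;  D = +0.000861-0.034136i
d^4_{-2,0}: k∈[2..4] ⇒ +0.000090 -0.011017 +0.189618 = +0.178691;  D = +0.086733+0.156230i
d^4_{-1,0}: k∈[1..4] ⇒ +0.000006 -0.001725 +0.079163 -0.605582 = -0.528137;  D = -0.455146-0.267902i
d^4_{0,0}: k∈[0..4] ⇒ +0.000000 -0.000152 +0.015677 -0.319799 +0.917399 = +0.613125;  D = +0.613125+0.000000i
d^4_{1,0}: k∈[0..3] ⇒ -0.000006 +0.001725 -0.079163 +0.605582 = +0.528137;  D = +0.455146-0.267902i
d^4_{2,0}: k∈[0..2] ⇒ +0.000090 -0.011017 +0.189618 = +0.178691;  D = +0.086733-0.156230i
d^4_{3,0}: k∈[0..1] ⇒ -0.000761 +0.034908 = +0.034147;  D = -0.000861-0.034136i
d^4_{4,0}: single k=0 term ⇒ +0.003643;  D = -0.001927-0.003092i
Y_4^{m'}(θ=1.9861,φ=1.9859) and Σ D·Y over m':
  (-0.0019+0.0031i)·(-0.0278-0.3089i)  (+0.0009-0.0341i)·(-0.3665-0.1237i)  (+0.0867+0.1562i)·(-0.0264+0.0288i)  (-0.4551-0.2679i)·(-0.1310-0.2973i)  (+0.6131+0.0000i)·(-0.1011+0.0000i)  (+0.4551-0.2679i)·(+0.1310-0.2973i)  (+0.0867-0.1562i)·(-0.0264-0.0288i)  (-0.0009-0.0341i)·(+0.3665-0.1237i)  (-0.0019-0.0031i)·(-0.0278+0.3089i)
Y_4^0(R⁻¹ n̂) = -0.122685+0.000000i

Re=-0.1227 Im=0.0000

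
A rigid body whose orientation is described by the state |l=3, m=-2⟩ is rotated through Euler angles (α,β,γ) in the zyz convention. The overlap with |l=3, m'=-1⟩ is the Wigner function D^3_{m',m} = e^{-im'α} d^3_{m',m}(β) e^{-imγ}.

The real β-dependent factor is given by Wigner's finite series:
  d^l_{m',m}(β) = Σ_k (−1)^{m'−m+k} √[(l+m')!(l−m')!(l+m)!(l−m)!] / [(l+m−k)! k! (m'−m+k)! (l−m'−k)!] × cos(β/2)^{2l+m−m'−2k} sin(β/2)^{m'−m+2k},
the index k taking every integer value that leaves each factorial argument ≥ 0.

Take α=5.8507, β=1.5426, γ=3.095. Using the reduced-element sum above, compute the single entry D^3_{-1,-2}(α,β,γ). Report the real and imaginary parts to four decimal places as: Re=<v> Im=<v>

Re=0.3217 Im=-0.1866

Split into d^3_{-1,-2}(β=1.5426) × two z-phases.
Half-angle: c=0.717005, s=0.697068. N=√(2·24·1·120)=75.894664
The bounds max(0,m−m')=0 and min(l+m,l−m')=1 give 2 terms
  k=0: (−1)^1·75.8947/(24)·0.7170^5·0.6971^1 = -0.417721
  k=1: (−1)^2·75.8947/(12)·0.7170^3·0.6971^3 = +0.789627
d^3_{-1,-2}(1.5426) = -0.417721 +0.789627 = +0.371906
D = (+0.907927-0.419129i)·(+0.371906)·(+0.995661-0.093051i) = +0.321694-0.186620i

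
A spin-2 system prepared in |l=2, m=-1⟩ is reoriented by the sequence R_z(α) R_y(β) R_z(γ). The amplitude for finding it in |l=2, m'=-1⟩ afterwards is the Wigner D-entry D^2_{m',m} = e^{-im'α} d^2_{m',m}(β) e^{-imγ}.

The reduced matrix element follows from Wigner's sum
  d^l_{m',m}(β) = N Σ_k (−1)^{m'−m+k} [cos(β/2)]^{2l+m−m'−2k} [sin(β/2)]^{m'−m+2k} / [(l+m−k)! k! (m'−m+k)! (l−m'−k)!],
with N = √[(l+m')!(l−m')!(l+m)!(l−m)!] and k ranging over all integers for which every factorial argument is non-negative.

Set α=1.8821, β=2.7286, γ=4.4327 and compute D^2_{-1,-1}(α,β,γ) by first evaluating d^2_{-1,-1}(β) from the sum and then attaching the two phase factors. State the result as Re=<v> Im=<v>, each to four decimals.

Re=-0.1190 Im=-0.0038

Split into d^2_{-1,-1}(β=2.7286) × two z-phases.
Half-angle: c=0.205032, s=0.978755. N=√(1·6·1·6)=6.000000
k: max(0,(-1)−(-1))=0 … min(2+(-1),2−(-1))=1
  k=0: (−1)^0·6.0000/(6)·0.2050^4·0.9788^0 = +0.001767
  k=1: (−1)^1·6.0000/(2)·0.2050^2·0.9788^2 = -0.120813
d^2_{-1,-1}(2.7286) = +0.001767 -0.120813 = -0.119045
Phases: e^{-i·(-1)·1.8821}=-0.306300+0.951935i, e^{-i·(-1)·4.4327}=-0.276057-0.961141i ⇒ D=-0.118986-0.003763i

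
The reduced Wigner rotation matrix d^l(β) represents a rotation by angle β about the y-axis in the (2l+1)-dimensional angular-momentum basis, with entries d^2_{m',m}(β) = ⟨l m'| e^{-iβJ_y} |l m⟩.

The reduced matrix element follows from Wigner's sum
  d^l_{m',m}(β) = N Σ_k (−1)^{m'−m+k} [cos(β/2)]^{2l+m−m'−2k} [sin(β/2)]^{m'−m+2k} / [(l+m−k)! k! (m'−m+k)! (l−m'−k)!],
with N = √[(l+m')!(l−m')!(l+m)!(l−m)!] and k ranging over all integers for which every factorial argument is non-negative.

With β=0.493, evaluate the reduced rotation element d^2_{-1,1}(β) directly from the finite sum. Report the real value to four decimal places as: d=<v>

d=0.1644

d^2_{-1,1}(β=0.493) via Wigner's sum:
c=cos(0.493/2)=0.969772, s=sin(0.493/2)=0.244011; N=√[1·6·6·1]=6.000000
k: max(0,(1)−(-1))=2 … min(2+(1),2−(-1))=3
  k=2: (−1)^0·6.0000/(2)·0.9698^2·0.2440^2 = +0.167989
  k=3: (−1)^1·6.0000/(6)·0.9698^0·0.2440^4 = -0.003545
d^2_{-1,1}(0.493) = +0.167989 -0.003545 = +0.164444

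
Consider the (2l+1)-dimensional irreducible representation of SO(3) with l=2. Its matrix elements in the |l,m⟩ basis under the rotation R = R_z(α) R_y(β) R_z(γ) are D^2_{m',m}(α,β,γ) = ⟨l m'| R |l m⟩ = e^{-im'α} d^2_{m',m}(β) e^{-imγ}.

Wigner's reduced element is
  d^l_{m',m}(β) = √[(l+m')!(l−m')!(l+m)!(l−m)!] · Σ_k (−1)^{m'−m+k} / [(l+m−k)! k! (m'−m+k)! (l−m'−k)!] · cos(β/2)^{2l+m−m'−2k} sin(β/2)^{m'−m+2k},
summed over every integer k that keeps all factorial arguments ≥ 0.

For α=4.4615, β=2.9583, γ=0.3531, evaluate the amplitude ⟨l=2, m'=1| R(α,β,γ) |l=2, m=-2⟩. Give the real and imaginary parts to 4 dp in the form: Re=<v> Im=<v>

D^2_{1,-2}(4.4615,2.9583,0.3531) = e^{-i·1·4.4615}·d^2_{1,-2}(2.9583)·e^{-i·-2·0.3531}. Compute d first:
With c≡cos(β/2)=0.091518 and s≡sin(β/2)=0.995803, N=[6·1·1·24]^{1/2}=12.000000
The bounds max(0,m−m')=0 and min(l+m,l−m')=0 give 1 term
  k=0: (−1)^3·12.0000/(6)·0.0915^1·0.9958^3 = -0.180741
d^2_{1,-2}(2.9583) = -0.180741
Phases: e^{-i·(1)·4.4615}=-0.248265+0.968692i, e^{-i·(-2)·0.3531}=+0.760833+0.648947i ⇒ D=+0.147759-0.104089i

Re=0.1478 Im=-0.1041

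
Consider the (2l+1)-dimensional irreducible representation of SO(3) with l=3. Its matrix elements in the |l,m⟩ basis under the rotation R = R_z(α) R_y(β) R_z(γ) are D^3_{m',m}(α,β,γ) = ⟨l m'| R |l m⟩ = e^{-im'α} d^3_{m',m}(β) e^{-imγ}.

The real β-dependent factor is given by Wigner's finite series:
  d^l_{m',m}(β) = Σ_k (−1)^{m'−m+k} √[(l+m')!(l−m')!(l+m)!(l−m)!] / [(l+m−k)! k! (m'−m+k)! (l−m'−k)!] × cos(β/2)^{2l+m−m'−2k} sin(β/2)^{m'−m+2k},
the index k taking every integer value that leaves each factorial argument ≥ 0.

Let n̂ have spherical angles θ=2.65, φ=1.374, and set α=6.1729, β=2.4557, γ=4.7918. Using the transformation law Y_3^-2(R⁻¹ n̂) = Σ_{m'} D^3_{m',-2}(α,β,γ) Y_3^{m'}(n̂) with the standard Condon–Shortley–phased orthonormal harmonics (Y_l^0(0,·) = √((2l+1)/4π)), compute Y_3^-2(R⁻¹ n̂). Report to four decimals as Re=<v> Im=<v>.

Need the full column D^3_{m',-2} for m'=−3..3 at α=6.1729, β=2.4557, γ=4.7918.
cos(β/2)=0.336263, sin(β/2)=0.941768
d^3_{-3,-2}: single k=1 term ⇒ +0.009918;  D = -0.009771+0.001698i
d^3_{-2,-2}: k∈[0..1] ⇒ +0.001446 -0.056699 = -0.055253;  D = +0.055148-0.003410i
d^3_{-1,-2}: k∈[0..1] ⇒ -0.012804 +0.200863 = +0.188059;  D = -0.187838-0.009124i
d^3_{0,-2}: k∈[0..1] ⇒ +0.062111 -0.487187 = -0.425076;  D = +0.419726+0.067228i
d^3_{1,-2}: k∈[0..1] ⇒ -0.200863 +0.787769 = +0.586906;  D = -0.565783-0.156041i
d^3_{2,-2}: k∈[0..1] ⇒ +0.444738 -0.697692 = -0.252953;  D = +0.234966+0.093683i
d^3_{3,-2}: single k=0 term ⇒ -0.610204;  D = +0.538495+0.287004i
Y_3^{m'}(θ=2.65,φ=1.374) and Σ D·Y over m':
  (-0.0098+0.0017i)·(-0.0244+0.0365i)  (+0.0551-0.0034i)·(+0.1854+0.0770i)  (-0.1878-0.0091i)·(+0.0861-0.4318i)  (+0.4197+0.0672i)·(-0.2915+0.0000i)  (-0.5658-0.1560i)·(-0.0861-0.4318i)  (+0.2350+0.0937i)·(+0.1854-0.0770i)  (+0.5385+0.2870i)·(+0.0244+0.0365i)
Y_3^-2(R⁻¹ n̂) = -0.096980+0.347567i

Re=-0.0970 Im=0.3476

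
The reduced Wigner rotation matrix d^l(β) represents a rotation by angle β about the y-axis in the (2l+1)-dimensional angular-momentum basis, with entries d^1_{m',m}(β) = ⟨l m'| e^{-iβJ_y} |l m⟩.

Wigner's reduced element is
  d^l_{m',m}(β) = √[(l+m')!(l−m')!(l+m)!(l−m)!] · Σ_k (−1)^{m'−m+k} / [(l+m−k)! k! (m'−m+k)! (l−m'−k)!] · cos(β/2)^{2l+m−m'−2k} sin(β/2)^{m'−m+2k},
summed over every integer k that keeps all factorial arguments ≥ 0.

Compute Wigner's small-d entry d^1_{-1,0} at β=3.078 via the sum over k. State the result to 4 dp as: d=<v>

d^1_{-1,0}(β=3.078) via Wigner's sum:
With c≡cos(β/2)=0.031791 and s≡sin(β/2)=0.999495, N=[1·2·1·1]^{1/2}=1.414214
The bounds max(0,m−m')=1 and min(l+m,l−m')=1 give 1 term
  k=1: (−1)^0·1.4142/(1)·0.0318^1·0.9995^1 = +0.044936
d^1_{-1,0}(3.078) = +0.044936

d=0.0449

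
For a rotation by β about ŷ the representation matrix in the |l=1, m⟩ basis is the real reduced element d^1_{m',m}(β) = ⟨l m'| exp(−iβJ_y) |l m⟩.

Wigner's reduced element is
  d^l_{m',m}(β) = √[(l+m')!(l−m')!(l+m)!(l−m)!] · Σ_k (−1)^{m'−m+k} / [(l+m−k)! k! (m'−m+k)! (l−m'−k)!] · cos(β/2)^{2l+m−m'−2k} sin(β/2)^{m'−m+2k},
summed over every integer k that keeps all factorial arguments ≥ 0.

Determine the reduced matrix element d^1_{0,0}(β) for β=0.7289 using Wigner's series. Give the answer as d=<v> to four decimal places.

d=0.7459

d^1_{0,0}(β=0.7289) via Wigner's sum:
c=cos(0.7289/2)=0.934320, s=sin(0.7289/2)=0.356435; N=√[1·1·1·1]=1.000000
k: max(0,(0)−(0))=0 … min(1+(0),1−(0))=1
  k=0: (−1)^0·1.0000/(1)·0.9343^2·0.3564^0 = +0.872954
  k=1: (−1)^1·1.0000/(1)·0.9343^0·0.3564^2 = -0.127046
d^1_{0,0}(0.7289) = +0.872954 -0.127046 = +0.745908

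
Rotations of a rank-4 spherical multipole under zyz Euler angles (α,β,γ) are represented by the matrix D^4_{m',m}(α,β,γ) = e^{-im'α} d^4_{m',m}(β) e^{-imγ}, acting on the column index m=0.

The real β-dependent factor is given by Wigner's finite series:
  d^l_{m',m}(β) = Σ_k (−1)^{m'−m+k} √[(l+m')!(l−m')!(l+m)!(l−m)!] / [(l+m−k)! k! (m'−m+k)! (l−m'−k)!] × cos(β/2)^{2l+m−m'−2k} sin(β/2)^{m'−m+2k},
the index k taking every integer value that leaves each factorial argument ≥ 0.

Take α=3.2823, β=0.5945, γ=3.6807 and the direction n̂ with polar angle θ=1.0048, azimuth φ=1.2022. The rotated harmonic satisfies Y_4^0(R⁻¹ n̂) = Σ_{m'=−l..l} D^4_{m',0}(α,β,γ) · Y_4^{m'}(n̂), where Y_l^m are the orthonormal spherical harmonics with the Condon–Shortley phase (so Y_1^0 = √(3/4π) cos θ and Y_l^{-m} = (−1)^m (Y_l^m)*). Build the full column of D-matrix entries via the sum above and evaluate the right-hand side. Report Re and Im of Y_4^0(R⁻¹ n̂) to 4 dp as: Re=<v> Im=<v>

Re=0.1801 Im=0.0000

Need the full column D^4_{m',0} for m'=−4..4 at α=3.2823, β=0.5945, γ=3.6807.
cos(β/2)=0.956146, sin(β/2)=0.292892
d^4_{-4,0}: single k=4 term ⇒ +0.051461;  D = +0.043523+0.027458i
d^4_{-3,0}: k∈[3..4] ⇒ +0.237578 -0.022293 = +0.215285;  D = -0.196387-0.088202i
d^4_{-2,0}: k∈[2..4] ⇒ +0.621842 -0.155602 +0.005475 = +0.471715;  D = +0.453160+0.131002i
d^4_{-1,0}: k∈[1..4] ⇒ +0.956953 -0.538776 +0.050556 -0.000791 = +0.467942;  D = -0.463317-0.065626i
d^4_{0,0}: k∈[0..4] ⇒ +0.698541 -1.048767 +0.221426 -0.009234 +0.000054 = -0.137980;  D = -0.137980+0.000000i
d^4_{1,0}: k∈[0..3] ⇒ -0.956953 +0.538776 -0.050556 +0.000791 = -0.467942;  D = +0.463317-0.065626i
d^4_{2,0}: k∈[0..2] ⇒ +0.621842 -0.155602 +0.005475 = +0.471715;  D = +0.453160-0.131002i
d^4_{3,0}: k∈[0..1] ⇒ -0.237578 +0.022293 = -0.215285;  D = +0.196387-0.088202i
d^4_{4,0}: single k=0 term ⇒ +0.051461;  D = +0.043523-0.027458i
Y_4^{m'}(θ=1.0048,φ=1.2022) and Σ D·Y over m':
  (+0.0435+0.0275i)·(+0.0216+0.2236i)  (-0.1964-0.0882i)·(-0.3608+0.1810i)  (+0.4532+0.1310i)·(-0.1787-0.1623i)  (-0.4633-0.0656i)·(-0.0762+0.1972i)  (-0.1380+0.0000i)·(-0.2891+0.0000i)  (+0.4633-0.0656i)·(+0.0762+0.1972i)  (+0.4532-0.1310i)·(-0.1787+0.1623i)  (+0.1964-0.0882i)·(+0.3608+0.1810i)  (+0.0435-0.0275i)·(+0.0216-0.2236i)
Y_4^0(R⁻¹ n̂) = +0.180086+0.000000i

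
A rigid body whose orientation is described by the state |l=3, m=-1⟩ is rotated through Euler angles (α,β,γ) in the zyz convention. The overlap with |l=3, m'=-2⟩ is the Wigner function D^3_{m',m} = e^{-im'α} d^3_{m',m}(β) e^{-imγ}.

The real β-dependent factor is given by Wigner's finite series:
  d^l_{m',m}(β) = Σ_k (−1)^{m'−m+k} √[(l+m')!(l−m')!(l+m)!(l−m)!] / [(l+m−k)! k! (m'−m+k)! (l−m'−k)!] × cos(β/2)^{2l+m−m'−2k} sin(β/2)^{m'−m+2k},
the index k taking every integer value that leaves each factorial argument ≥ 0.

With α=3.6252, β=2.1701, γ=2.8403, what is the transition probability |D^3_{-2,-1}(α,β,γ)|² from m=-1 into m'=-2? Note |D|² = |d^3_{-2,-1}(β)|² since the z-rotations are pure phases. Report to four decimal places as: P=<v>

First d^3_{-2,-1}(β=2.1701), then the phase factors e^{-i(-2)α} and e^{-i(-1)γ}:
c=cos(2.1701/2)=0.466868, s=sin(2.1701/2)=0.884327; N=√[1·120·2·24]=75.894664
k∈{1,2} keeps every argument non-negative
  k=1: (−1)^0·75.8947/(24)·0.4669^5·0.8843^1 = +0.062028
  k=2: (−1)^1·75.8947/(12)·0.4669^3·0.8843^3 = -0.445094
d^3_{-2,-1}(2.1701) = +0.062028 -0.445094 = -0.383067
|D^3_{-2,-1}|² = |d^3_{-2,-1}(β)|² = (-0.383067)² = 0.146740 (the z-rotation phases have unit modulus)

P=0.1467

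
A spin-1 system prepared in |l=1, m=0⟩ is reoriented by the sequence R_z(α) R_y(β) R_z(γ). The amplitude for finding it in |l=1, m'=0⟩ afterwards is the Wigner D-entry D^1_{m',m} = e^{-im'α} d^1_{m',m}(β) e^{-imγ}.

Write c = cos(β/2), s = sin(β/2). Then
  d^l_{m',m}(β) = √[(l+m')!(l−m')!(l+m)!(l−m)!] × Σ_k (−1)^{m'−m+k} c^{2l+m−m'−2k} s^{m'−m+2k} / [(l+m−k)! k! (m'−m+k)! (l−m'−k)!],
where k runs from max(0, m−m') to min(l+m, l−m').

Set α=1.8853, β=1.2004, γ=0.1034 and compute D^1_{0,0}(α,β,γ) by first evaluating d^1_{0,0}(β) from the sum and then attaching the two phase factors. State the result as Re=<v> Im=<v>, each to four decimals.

Re=0.3620 Im=0.0000

Split into d^1_{0,0}(β=1.2004) × two z-phases.
c=cos(1.2004/2)=0.825223, s=sin(1.2004/2)=0.564808; N=√[1·1·1·1]=1.000000
Admissible k: 0..1 (factorial args all ≥0)
  k=0: (−1)^0·1.0000/(1)·0.8252^2·0.5648^0 = +0.680992
  k=1: (−1)^1·1.0000/(1)·0.8252^0·0.5648^2 = -0.319008
d^1_{0,0}(1.2004) = +0.680992 -0.319008 = +0.361985
Phases: e^{-i·(0)·1.8853}=+1.000000+0.000000i, e^{-i·(0)·0.1034}=+1.000000+0.000000i ⇒ D=+0.361985+0.000000i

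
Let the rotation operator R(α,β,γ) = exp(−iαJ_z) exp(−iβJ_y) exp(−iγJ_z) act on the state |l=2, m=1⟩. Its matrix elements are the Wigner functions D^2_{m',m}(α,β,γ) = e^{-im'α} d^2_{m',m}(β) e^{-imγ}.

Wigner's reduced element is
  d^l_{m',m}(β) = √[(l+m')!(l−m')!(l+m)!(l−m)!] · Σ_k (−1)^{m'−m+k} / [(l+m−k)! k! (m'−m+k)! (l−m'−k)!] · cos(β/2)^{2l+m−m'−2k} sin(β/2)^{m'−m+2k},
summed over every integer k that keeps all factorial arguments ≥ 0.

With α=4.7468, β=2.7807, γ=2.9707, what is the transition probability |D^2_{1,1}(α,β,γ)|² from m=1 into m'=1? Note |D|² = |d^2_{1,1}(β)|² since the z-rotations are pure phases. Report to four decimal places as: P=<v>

P=0.0086

Split into d^2_{1,1}(β=2.7807) × two z-phases.
Half-angle: c=0.179469, s=0.983764. N=√(6·1·6·1)=6.000000
k∈{0,1} keeps every argument non-negative
  k=0: (−1)^0·6.0000/(6)·0.1795^4·0.9838^0 = +0.001037
  k=1: (−1)^1·6.0000/(2)·0.1795^2·0.9838^2 = -0.093515
d^2_{1,1}(2.7807) = +0.001037 -0.093515 = -0.092477
|D^2_{1,1}|² = |d^2_{1,1}(β)|² = (-0.092477)² = 0.008552 (the z-rotation phases have unit modulus)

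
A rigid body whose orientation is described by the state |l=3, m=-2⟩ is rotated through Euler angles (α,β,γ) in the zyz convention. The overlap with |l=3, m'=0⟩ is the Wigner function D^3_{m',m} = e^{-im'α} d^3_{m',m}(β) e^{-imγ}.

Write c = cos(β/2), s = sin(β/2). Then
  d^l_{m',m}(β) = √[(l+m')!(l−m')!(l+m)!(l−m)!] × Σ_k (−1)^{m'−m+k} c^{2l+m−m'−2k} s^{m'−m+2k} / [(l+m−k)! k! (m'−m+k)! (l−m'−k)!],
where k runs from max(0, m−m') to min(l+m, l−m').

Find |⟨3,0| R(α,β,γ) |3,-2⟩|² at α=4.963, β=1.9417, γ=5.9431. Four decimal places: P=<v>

D^3_{0,-2}(4.963,1.9417,5.9431) = e^{-i·0·4.963}·d^3_{0,-2}(1.9417)·e^{-i·-2·5.9431}. Compute d first:
Half-angle: c=0.564598, s=0.825366. N=√(6·6·1·120)=65.726707
k∈{0,1} keeps every argument non-negative
  k=0: (−1)^2·65.7267/(12)·0.5646^4·0.8254^2 = +0.379150
  k=1: (−1)^3·65.7267/(12)·0.5646^2·0.8254^4 = -0.810262
d^3_{0,-2}(1.9417) = +0.379150 -0.810262 = -0.431112
|D^3_{0,-2}|² = |d^3_{0,-2}(β)|² = (-0.431112)² = 0.185858 (the z-rotation phases have unit modulus)

P=0.1859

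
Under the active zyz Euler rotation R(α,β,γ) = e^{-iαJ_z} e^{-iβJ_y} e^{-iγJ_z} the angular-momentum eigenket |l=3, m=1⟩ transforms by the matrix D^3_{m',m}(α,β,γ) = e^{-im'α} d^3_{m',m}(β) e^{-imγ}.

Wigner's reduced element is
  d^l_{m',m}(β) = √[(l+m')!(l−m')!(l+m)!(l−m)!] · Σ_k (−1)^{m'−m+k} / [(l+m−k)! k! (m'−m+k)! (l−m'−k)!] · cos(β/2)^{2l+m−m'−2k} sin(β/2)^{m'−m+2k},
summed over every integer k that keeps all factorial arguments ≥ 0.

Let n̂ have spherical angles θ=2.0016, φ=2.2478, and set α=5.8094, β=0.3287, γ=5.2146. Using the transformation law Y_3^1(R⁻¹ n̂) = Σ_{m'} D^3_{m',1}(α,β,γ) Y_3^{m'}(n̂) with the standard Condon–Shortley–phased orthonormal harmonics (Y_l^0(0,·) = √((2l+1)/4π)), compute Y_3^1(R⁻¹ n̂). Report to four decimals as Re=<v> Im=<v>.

Need the full column D^3_{m',1} for m'=−3..3 at α=5.8094, β=0.3287, γ=5.2146.
cos(β/2)=0.986525, sin(β/2)=0.163611
d^3_{-3,1}: single k=4 term ⇒ +0.002701;  D = +0.002535-0.000933i
d^3_{-2,1}: k∈[3..4] ⇒ +0.026595 -0.000366 = +0.026229;  D = +0.026037+0.003166i
d^3_{-1,1}: k∈[2..4] ⇒ +0.152128 -0.005579 +0.000019 = +0.146568;  D = +0.121397+0.082128i
d^3_{0,1}: k∈[1..3] ⇒ +0.529595 -0.043699 +0.000401 = +0.486296;  D = +0.234086+0.426249i
d^3_{1,1}: k∈[0..2] ⇒ +0.921825 -0.202837 +0.004184 = +0.723172;  D = +0.020554+0.722879i
d^3_{2,1}: k∈[0..1] ⇒ -0.483452 +0.026595 = -0.456857;  D = +0.196806-0.412293i
d^3_{3,1}: single k=0 term ⇒ +0.098198;  D = -0.078076+0.059557i
Y_3^{m'}(θ=2.0016,φ=2.2478) and Σ D·Y over m':
  (+0.0025-0.0009i)·(+0.2804-0.1390i)  (+0.0260+0.0032i)·(+0.0758-0.3441i)  (+0.1214+0.0821i)·(+0.0236+0.0293i)  (+0.2341+0.4262i)·(+0.3316+0.0000i)  (+0.0206+0.7229i)·(-0.0236+0.0293i)  (+0.1968-0.4123i)·(+0.0758+0.3441i)  (-0.0781+0.0596i)·(-0.2804-0.1390i)
Y_3^1(R⁻¹ n̂) = +0.247019+0.151718i

Re=0.2470 Im=0.1517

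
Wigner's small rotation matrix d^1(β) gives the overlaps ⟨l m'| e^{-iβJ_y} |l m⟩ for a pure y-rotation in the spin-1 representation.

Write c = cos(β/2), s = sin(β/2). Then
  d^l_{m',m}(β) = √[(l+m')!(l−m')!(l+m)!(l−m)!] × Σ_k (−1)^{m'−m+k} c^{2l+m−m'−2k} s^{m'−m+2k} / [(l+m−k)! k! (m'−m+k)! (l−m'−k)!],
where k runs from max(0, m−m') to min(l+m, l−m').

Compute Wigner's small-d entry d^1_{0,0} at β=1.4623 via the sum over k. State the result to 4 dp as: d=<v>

d=0.1083

d^1_{0,0}(β=1.4623) via Wigner's sum:
Half-angle: c=0.744407, s=0.667726. N=√(1·1·1·1)=1.000000
k∈{0,1} keeps every argument non-negative
  k=0: (−1)^0·1.0000/(1)·0.7444^2·0.6677^0 = +0.554142
  k=1: (−1)^1·1.0000/(1)·0.7444^0·0.6677^2 = -0.445858
d^1_{0,0}(1.4623) = +0.554142 -0.445858 = +0.108284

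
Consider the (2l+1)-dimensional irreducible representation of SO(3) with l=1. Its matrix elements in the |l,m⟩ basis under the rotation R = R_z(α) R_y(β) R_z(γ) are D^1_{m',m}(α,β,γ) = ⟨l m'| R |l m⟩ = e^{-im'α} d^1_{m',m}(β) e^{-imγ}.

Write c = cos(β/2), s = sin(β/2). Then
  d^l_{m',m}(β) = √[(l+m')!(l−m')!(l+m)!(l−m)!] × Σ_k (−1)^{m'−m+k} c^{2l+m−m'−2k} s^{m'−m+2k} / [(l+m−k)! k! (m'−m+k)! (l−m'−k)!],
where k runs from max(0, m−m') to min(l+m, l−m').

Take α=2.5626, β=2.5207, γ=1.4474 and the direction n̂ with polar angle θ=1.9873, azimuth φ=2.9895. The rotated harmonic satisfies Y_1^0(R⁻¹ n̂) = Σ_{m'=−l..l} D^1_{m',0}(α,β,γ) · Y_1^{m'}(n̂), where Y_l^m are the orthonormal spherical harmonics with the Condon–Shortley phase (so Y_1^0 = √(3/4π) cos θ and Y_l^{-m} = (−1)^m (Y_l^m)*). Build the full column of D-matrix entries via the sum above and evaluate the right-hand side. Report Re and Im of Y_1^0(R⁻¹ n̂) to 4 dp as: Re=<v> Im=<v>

Need the full column D^1_{m',0} for m'=−1..1 at α=2.5626, β=2.5207, γ=1.4474.
cos(β/2)=0.305484, sin(β/2)=0.952197
d^1_{-1,0}: single k=1 term ⇒ +0.411367;  D = -0.344320+0.225092i
d^1_{0,0}: k∈[0..1] ⇒ +0.093320 -0.906680 = -0.813359;  D = -0.813359+0.000000i
d^1_{1,0}: single k=0 term ⇒ -0.411367;  D = +0.344320+0.225092i
Y_1^{m'}(θ=1.9873,φ=2.9895) and Σ D·Y over m':
  (-0.3443+0.2251i)·(-0.3123-0.0479i)  (-0.8134+0.0000i)·(-0.1977+0.0000i)  (+0.3443+0.2251i)·(+0.3123-0.0479i)
Y_1^0(R⁻¹ n̂) = +0.397398+0.000000i

Re=0.3974 Im=0.0000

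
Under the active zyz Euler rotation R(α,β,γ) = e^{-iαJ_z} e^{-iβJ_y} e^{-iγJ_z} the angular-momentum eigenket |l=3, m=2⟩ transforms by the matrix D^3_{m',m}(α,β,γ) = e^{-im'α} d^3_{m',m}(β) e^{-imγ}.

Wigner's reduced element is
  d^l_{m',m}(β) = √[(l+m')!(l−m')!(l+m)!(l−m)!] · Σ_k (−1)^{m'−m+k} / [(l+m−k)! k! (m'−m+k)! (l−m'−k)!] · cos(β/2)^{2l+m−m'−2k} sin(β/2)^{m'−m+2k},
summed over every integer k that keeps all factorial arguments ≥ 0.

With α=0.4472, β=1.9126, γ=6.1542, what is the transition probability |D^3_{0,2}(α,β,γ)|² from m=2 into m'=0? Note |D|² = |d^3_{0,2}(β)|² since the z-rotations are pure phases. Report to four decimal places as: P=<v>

First d^3_{0,2}(β=1.9126), then the phase factors e^{-i(0)α} and e^{-i(2)γ}:
With c≡cos(β/2)=0.576547 and s≡sin(β/2)=0.817064, N=[6·6·120·1]^{1/2}=65.726707
k∈{2,3} keeps every argument non-negative
  k=2: (−1)^0·65.7267/(12)·0.5765^4·0.8171^2 = +0.404028
  k=3: (−1)^1·65.7267/(12)·0.5765^2·0.8171^4 = -0.811436
d^3_{0,2}(1.9126) = +0.404028 -0.811436 = -0.407408
|D^3_{0,2}|² = |d^3_{0,2}(β)|² = (-0.407408)² = 0.165981 (the z-rotation phases have unit modulus)

P=0.1660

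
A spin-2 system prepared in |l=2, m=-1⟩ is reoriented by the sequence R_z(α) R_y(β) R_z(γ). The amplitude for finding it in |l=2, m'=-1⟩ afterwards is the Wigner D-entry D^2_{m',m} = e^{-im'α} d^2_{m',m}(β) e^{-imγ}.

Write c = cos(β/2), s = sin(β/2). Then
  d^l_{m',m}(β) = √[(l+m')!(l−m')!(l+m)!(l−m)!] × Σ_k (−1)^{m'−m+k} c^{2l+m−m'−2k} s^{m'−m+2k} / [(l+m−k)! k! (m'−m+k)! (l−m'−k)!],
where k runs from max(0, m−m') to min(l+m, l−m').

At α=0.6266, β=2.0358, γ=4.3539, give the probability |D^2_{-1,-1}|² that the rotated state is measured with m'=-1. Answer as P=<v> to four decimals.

P=0.2737

Split into d^2_{-1,-1}(β=2.0358) × two z-phases.
Half-angle: c=0.525154, s=0.851007. N=√(1·6·1·6)=6.000000
Admissible k: 0..1 (factorial args all ≥0)
  k=0: (−1)^0·6.0000/(6)·0.5252^4·0.8510^0 = +0.076058
  k=1: (−1)^1·6.0000/(2)·0.5252^2·0.8510^2 = -0.599186
d^2_{-1,-1}(2.0358) = +0.076058 -0.599186 = -0.523127
|D^2_{-1,-1}|² = |d^2_{-1,-1}(β)|² = (-0.523127)² = 0.273662 (the z-rotation phases have unit modulus)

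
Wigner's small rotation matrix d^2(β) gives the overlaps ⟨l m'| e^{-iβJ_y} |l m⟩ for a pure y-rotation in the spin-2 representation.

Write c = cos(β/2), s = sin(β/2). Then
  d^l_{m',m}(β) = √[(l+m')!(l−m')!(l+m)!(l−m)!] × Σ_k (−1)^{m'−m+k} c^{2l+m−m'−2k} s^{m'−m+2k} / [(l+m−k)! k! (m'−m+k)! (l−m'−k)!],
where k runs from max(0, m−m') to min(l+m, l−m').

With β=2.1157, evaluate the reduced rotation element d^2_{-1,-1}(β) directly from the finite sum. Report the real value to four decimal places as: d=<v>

d^2_{-1,-1}(β=2.1157) via Wigner's sum:
With c≡cos(β/2)=0.490747 and s≡sin(β/2)=0.871302, N=[1·6·1·6]^{1/2}=6.000000
The bounds max(0,m−m')=0 and min(l+m,l−m')=1 give 2 terms
  k=0: (−1)^0·6.0000/(6)·0.4907^4·0.8713^0 = +0.058000
  k=1: (−1)^1·6.0000/(2)·0.4907^2·0.8713^2 = -0.548496
d^2_{-1,-1}(2.1157) = +0.058000 -0.548496 = -0.490496

d=-0.4905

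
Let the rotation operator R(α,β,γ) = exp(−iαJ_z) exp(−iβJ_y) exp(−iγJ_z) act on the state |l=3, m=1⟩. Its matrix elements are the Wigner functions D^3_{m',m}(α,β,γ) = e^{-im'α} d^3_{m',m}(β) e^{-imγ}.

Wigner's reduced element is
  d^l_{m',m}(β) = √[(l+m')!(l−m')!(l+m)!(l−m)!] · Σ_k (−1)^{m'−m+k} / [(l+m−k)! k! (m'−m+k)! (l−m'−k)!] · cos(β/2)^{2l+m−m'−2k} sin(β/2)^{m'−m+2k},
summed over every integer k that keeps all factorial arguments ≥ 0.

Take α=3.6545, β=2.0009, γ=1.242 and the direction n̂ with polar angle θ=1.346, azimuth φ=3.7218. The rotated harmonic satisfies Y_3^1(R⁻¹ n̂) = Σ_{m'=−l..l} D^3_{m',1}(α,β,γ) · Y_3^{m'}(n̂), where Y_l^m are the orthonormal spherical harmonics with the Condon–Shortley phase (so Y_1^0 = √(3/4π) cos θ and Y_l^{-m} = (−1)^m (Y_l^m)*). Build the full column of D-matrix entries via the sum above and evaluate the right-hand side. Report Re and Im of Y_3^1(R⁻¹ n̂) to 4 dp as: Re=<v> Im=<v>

Re=0.0924 Im=-0.4106

Need the full column D^3_{m',1} for m'=−3..3 at α=3.6545, β=2.0009, γ=1.242.
cos(β/2)=0.539924, sin(β/2)=0.841714
d^3_{-3,1}: single k=4 term ⇒ +0.566720;  D = -0.541954-0.165702i
d^3_{-2,1}: k∈[3..4] ⇒ +0.593637 -0.721365 = -0.127729;  D = -0.124755+0.027398i
d^3_{-1,1}: k∈[2..4] ⇒ +0.361251 -1.170612 +0.355621 = -0.453739;  D = +0.338389-0.302278i
d^3_{0,1}: k∈[1..3] ⇒ +0.133788 -0.975444 +0.790216 = -0.051441;  D = -0.016610+0.048685i
d^3_{1,1}: k∈[0..2] ⇒ +0.024774 -0.481669 +0.877959 = +0.421064;  D = +0.077085+0.413948i
d^3_{2,1}: k∈[0..1] ⇒ -0.122131 +0.593637 = +0.471505;  D = -0.302676-0.361531i
d^3_{3,1}: single k=0 term ⇒ +0.233187;  D = +0.218167+0.082336i
Y_3^{m'}(θ=1.346,φ=3.7218) and Σ D·Y over m':
  (-0.5420-0.1657i)·(+0.0653+0.3810i)  (-0.1248+0.0274i)·(+0.0864-0.1985i)  (+0.3384-0.3023i)·(+0.1980-0.1298i)  (-0.0166+0.0487i)·(-0.2289+0.0000i)  (+0.0771+0.4139i)·(-0.1980-0.1298i)  (-0.3027-0.3615i)·(+0.0864+0.1985i)  (+0.2182+0.0823i)·(-0.0653+0.3810i)
Y_3^1(R⁻¹ n̂) = +0.092437-0.410637i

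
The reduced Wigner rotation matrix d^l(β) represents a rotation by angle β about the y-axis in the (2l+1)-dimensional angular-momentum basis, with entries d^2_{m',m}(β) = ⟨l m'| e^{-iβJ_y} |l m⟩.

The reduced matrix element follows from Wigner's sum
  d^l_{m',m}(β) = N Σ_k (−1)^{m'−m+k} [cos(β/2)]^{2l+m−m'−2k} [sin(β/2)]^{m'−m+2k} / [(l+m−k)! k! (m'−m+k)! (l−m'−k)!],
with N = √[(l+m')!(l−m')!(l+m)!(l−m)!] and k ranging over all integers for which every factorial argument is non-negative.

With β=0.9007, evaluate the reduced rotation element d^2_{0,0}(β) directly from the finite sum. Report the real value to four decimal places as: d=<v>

d=0.0786

d^2_{0,0}(β=0.9007) via Wigner's sum:
With c≡cos(β/2)=0.900295 and s≡sin(β/2)=0.435281, N=[2·2·2·2]^{1/2}=4.000000
k: max(0,(0)−(0))=0 … min(2+(0),2−(0))=2
  k=0: (−1)^0·4.0000/(4)·0.9003^4·0.4353^0 = +0.656960
  k=1: (−1)^1·4.0000/(1)·0.9003^2·0.4353^2 = -0.614283
  k=2: (−1)^2·4.0000/(4)·0.9003^0·0.4353^4 = +0.035899
d^2_{0,0}(0.9007) = +0.656960 -0.614283 +0.035899 = +0.078576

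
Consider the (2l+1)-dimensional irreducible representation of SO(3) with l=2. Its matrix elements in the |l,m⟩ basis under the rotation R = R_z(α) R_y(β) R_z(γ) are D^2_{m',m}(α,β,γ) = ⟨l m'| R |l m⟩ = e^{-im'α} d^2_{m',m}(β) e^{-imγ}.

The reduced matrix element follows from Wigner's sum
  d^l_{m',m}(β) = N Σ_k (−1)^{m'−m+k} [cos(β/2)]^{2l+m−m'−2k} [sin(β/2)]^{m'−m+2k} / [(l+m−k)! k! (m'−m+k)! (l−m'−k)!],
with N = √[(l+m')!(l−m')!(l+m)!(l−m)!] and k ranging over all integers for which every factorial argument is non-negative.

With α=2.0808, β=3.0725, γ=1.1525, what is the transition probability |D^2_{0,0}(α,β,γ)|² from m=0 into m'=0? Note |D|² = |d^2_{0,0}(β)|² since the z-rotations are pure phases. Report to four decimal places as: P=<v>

P=0.9858

D^2_{0,0}(2.0808,3.0725,1.1525) = e^{-i·0·2.0808}·d^2_{0,0}(3.0725)·e^{-i·0·1.1525}. Compute d first:
Half-angle: c=0.034539, s=0.999403. N=√(2·2·2·2)=4.000000
k∈{0,1,2} keeps every argument non-negative
  k=0: (−1)^0·4.0000/(4)·0.0345^4·0.9994^0 = +0.000001
  k=1: (−1)^1·4.0000/(1)·0.0345^2·0.9994^2 = -0.004766
  k=2: (−1)^2·4.0000/(4)·0.0345^0·0.9994^4 = +0.997615
d^2_{0,0}(3.0725) = +0.000001 -0.004766 +0.997615 = +0.992851
|D^2_{0,0}|² = |d^2_{0,0}(β)|² = (+0.992851)² = 0.985753 (the z-rotation phases have unit modulus)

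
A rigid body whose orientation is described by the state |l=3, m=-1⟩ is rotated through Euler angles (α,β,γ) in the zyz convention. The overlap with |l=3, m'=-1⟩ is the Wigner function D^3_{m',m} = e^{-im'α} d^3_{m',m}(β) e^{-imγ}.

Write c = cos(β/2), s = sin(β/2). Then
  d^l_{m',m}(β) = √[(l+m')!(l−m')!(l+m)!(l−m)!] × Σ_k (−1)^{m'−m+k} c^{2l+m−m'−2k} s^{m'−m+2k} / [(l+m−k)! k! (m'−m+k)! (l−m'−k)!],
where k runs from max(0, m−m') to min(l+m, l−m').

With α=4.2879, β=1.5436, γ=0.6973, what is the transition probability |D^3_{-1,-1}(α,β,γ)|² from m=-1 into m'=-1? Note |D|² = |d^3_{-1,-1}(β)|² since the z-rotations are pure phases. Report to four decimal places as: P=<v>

D^3_{-1,-1}(4.2879,1.5436,0.6973) = e^{-i·-1·4.2879}·d^3_{-1,-1}(1.5436)·e^{-i·-1·0.6973}. Compute d first:
c=cos(1.5436/2)=0.716656, s=sin(1.5436/2)=0.697426; N=√[2·24·2·24]=48.000000
The bounds max(0,m−m')=0 and min(l+m,l−m')=2 give 3 terms
  k=0: (−1)^0·48.0000/(48)·0.7167^6·0.6974^0 = +0.135477
  k=1: (−1)^1·48.0000/(6)·0.7167^4·0.6974^2 = -1.026433
  k=2: (−1)^2·48.0000/(8)·0.7167^2·0.6974^4 = +0.729066
d^3_{-1,-1}(1.5436) = +0.135477 -1.026433 +0.729066 = -0.161890
|D^3_{-1,-1}|² = |d^3_{-1,-1}(β)|² = (-0.161890)² = 0.026209 (the z-rotation phases have unit modulus)

P=0.0262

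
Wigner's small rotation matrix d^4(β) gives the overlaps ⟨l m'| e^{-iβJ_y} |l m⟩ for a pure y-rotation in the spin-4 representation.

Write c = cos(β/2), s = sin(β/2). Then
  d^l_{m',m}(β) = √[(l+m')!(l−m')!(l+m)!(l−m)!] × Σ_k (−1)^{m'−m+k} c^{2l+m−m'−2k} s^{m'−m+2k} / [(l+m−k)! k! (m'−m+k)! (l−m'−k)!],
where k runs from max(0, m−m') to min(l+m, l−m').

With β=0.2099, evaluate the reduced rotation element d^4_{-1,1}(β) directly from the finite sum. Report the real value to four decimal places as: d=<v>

d=0.1027

d^4_{-1,1}(β=0.2099) via Wigner's sum:
c=cos(0.2099/2)=0.994498, s=sin(0.2099/2)=0.104757; N=√[6·120·120·6]=720.000000
k: max(0,(1)−(-1))=2 … min(4+(1),4−(-1))=5
  k=2: (−1)^0·720.0000/(72)·0.9945^6·0.1048^2 = +0.106168
  k=3: (−1)^1·720.0000/(24)·0.9945^4·0.1048^4 = -0.003534
  k=4: (−1)^2·720.0000/(48)·0.9945^2·0.1048^6 = +0.000020
  k=5: (−1)^3·720.0000/(720)·0.9945^0·0.1048^8 = -0.000000
d^4_{-1,1}(0.2099) = +0.106168 -0.003534 +0.000020 -0.000000 = +0.102653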